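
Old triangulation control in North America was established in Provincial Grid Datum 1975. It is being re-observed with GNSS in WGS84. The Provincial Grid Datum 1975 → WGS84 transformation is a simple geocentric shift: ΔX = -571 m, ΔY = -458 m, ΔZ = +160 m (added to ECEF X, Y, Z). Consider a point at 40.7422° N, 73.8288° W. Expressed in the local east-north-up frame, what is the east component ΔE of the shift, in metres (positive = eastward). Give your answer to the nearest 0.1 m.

At φ = 40.7422°, λ = -73.8288°: sin φ = 0.652657, cos φ = 0.757654, sin λ = -0.960434, cos λ = 0.278508.
ΔE = −sin λ·ΔX + cos λ·ΔY = −(-0.960434)·(-571) + (0.278508)·(-458) = -675.96 m.

ΔE = -676.0 m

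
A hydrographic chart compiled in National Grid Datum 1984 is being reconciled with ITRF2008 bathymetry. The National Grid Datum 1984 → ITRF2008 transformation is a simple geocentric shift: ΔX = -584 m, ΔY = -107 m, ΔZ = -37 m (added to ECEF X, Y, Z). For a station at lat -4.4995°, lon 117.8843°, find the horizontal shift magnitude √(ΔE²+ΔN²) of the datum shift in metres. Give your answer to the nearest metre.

The local east axis at (φ, λ) is (−sin λ, cos λ, 0), so ΔE = −sin(117.8843°)·(-584) + cos(117.8843°)·(-107) = 566.24 m.
The local north axis is (−sin φ cos λ, −sin φ sin λ, cos φ), giving ΔN = 21.427 − 7.420 − 36.886 = -22.88 m.
Horizontal magnitude = √(ΔE² + ΔN²) = √(566.24² + (-22.88)²) = 566.70 m.

567 m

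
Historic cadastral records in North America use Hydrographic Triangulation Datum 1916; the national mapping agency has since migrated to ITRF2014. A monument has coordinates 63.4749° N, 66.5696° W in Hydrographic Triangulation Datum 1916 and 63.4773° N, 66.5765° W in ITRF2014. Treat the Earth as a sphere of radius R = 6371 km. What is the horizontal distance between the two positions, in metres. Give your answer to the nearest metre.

434 m

Δφ = 63.4773° − 63.4749° = +0.0024°; Δλ = -66.5765° − -66.5696° = -0.0069°.
1° along a meridian = πR/180 = 111195 m.
ΔN = Δφ × 111195 = 266.9 m; ΔE = Δλ × 111195 × cos(63.4749°) = -0.0069 × 111195 × 0.446590 = -342.6 m.
Distance = √(ΔE² + ΔN²) = √((-342.6)² + 266.9²) = 434.3 m.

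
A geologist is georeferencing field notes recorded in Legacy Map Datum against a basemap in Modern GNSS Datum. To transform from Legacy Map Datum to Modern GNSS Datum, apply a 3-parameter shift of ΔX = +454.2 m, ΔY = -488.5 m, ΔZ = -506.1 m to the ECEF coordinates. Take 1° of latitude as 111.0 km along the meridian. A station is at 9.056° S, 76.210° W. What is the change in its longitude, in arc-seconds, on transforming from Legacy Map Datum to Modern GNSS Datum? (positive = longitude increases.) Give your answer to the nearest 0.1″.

sin φ = -0.157400, cos φ = 0.987535, sin λ = -0.971176, cos λ = 0.238364.
East component: ΔE = −sin λ·ΔX + cos λ·ΔY = −(-0.971176)(454.2) + (0.238364)(-488.5) = 324.67 m.
1° of latitude spans 111000 m; at latitude φ, 1° of longitude spans that × cos φ = 109616.4 m, so Δλ = 324.67 / 109616.4 × 3600 = 10.663″.

Δλ = 10.7″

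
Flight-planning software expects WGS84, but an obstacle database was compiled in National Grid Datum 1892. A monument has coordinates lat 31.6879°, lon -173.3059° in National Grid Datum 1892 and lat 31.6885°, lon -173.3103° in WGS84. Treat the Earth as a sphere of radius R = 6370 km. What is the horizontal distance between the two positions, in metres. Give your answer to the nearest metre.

Δφ = 31.6885° − 31.6879° = +0.0006°; Δλ = -173.3103° − -173.3059° = -0.0044°.
1° along a meridian = πR/180 = 111177 m.
ΔN = Δφ × 111177 = 66.7 m; ΔE = Δλ × 111177 × cos(31.6879°) = -0.0044 × 111177 × 0.850922 = -416.3 m.
Distance = √(ΔE² + ΔN²) = √((-416.3)² + 66.7²) = 421.6 m.

422 m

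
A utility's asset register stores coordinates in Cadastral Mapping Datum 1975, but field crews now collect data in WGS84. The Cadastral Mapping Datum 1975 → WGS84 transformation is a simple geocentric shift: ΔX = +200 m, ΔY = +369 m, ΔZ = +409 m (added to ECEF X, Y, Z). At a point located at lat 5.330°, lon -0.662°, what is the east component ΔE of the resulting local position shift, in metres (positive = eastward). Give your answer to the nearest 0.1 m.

The local east axis at (φ, λ) is (−sin λ, cos λ, 0), so ΔE = −sin(-0.662°)·200 + cos(-0.662°)·369 = 371.29 m.

ΔE = 371.3 m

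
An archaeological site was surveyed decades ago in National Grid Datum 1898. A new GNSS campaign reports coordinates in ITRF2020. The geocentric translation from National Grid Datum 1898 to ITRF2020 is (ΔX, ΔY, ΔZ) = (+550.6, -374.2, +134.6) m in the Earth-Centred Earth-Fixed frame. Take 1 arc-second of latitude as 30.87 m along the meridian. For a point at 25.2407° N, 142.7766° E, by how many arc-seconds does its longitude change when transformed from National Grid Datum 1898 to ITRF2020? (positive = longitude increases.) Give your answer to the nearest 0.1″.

sin φ = 0.426422, cos φ = 0.904524, sin λ = 0.604924, cos λ = -0.796283.
East component: ΔE = −sin λ·ΔX + cos λ·ΔY = −(0.604924)(550.6) + (-0.796283)(-374.2) = -35.10 m.
1° of latitude spans 3600 × 30.87 = 111132 m; at latitude φ, 1° of longitude spans that × cos φ = 100521.6 m, so Δλ = -35.10 / 100521.6 × 3600 = -1.257″.

Δλ = -1.3″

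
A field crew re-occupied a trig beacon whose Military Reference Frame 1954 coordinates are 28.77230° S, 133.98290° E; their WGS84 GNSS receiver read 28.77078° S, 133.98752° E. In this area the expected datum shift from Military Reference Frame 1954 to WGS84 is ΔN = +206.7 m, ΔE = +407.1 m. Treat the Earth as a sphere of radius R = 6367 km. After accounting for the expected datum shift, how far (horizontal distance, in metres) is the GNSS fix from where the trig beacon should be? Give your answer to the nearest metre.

Observed coordinate differences: Δφ = +0.00152°, Δλ = +0.00462°.
Converting to metres (1° lat = 111125 m, cos φ = 0.876539): observed ΔN = 168.9 m, observed ΔE = 450.0 m.
Subtracting the expected shift leaves a residual of 168.9 − (206.7) = -37.8 m north and 450.0 − (407.1) = 42.9 m east.
Residual distance = √((-37.8)² + 42.9²) = 57.2 m.

57 m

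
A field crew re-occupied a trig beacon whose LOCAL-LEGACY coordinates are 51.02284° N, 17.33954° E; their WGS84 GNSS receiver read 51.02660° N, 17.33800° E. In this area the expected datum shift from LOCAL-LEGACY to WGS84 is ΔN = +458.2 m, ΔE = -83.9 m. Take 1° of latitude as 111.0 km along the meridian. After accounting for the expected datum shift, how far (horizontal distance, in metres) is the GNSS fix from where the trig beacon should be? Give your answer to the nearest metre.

47 m

Observed coordinate differences: Δφ = +0.00376°, Δλ = -0.00154°.
Converting to metres (1° lat = 111000 m, cos φ = 0.629011): observed ΔN = 417.4 m, observed ΔE = -107.5 m.
Subtracting the expected shift leaves a residual of 417.4 − (458.2) = -40.8 m north and -107.5 − (-83.9) = -23.6 m east.
Residual distance = √((-40.8)² + (-23.6)²) = 47.2 m.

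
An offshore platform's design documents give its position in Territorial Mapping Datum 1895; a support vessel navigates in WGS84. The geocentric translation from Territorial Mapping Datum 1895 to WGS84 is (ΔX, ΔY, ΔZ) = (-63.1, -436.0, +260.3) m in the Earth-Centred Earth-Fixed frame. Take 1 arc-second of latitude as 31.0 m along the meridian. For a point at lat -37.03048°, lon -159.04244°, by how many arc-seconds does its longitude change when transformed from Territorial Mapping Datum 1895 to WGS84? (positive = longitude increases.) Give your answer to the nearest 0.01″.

Δλ = 15.54″

sin φ = -0.602240, cos φ = 0.798315, sin λ = -0.357676, cos λ = -0.933846.
East component: ΔE = −sin λ·ΔX + cos λ·ΔY = −(-0.357676)(-63.1) + (-0.933846)(-436.0) = 384.59 m.
1° of latitude spans 3600 × 31.00 = 111600 m; at latitude φ, 1° of longitude spans that × cos φ = 89092.0 m, so Δλ = 384.59 / 89092.0 × 3600 = 15.540″.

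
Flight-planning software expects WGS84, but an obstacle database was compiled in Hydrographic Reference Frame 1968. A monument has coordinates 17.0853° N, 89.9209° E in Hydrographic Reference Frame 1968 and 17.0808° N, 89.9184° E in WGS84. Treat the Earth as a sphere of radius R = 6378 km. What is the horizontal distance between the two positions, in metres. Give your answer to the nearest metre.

Δφ = 17.0808° − 17.0853° = -0.0045°; Δλ = 89.9184° − 89.9209° = -0.0025°.
1° along a meridian = πR/180 = 111317 m.
ΔN = Δφ × 111317 = -500.9 m; ΔE = Δλ × 111317 × cos(17.0853°) = -0.0025 × 111317 × 0.955868 = -266.0 m.
Distance = √(ΔE² + ΔN²) = √((-266.0)² + (-500.9)²) = 567.2 m.

567 m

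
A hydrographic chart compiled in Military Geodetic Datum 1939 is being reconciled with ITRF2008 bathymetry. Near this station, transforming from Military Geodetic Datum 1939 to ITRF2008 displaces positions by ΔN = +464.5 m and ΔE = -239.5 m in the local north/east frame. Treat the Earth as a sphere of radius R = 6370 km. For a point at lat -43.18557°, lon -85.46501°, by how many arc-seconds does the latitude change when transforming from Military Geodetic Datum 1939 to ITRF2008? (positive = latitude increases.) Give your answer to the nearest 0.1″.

Δφ = 15.0″

On a sphere of radius R, 1 rad of latitude = R, so Δφ = ΔN / R = 464.5 / 6370000 = 7.2920e-05 rad = 15.041″.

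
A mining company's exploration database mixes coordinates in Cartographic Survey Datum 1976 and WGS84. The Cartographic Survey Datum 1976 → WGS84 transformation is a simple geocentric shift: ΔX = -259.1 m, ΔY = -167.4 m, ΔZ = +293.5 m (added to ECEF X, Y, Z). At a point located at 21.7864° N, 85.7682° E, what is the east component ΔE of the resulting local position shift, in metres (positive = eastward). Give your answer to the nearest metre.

At φ = 21.7864°, λ = 85.7682°: sin φ = 0.371147, cos φ = 0.928574, sin λ = 0.997274, cos λ = 0.073792.
ΔE = −sin λ·ΔX + cos λ·ΔY = −(0.997274)·(-259.1) + (0.073792)·(-167.4) = 246.04 m.

ΔE = 246 m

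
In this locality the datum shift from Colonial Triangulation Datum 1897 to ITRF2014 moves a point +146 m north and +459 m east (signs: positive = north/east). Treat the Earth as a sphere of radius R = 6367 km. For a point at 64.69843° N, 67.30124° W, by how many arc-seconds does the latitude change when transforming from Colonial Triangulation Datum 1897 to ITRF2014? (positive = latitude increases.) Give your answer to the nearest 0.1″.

On a sphere of radius R, 1 rad of latitude = R, so Δφ = ΔN / R = 146.0 / 6367000 = 2.2931e-05 rad = 4.730″.

Δφ = 4.7″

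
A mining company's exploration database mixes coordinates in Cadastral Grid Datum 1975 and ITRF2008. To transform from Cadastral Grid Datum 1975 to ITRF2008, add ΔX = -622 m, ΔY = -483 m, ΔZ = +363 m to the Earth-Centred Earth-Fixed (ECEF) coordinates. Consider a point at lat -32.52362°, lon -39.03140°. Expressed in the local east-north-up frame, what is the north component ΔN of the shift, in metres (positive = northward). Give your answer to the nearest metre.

ΔN = 210 m

At φ = -32.52362°, λ = -39.03140°: sin φ = -0.537647, cos φ = 0.843170, sin λ = -0.629746, cos λ = 0.776801.
ΔN = −sin φ cos λ·ΔX − sin φ sin λ·ΔY + cos φ·ΔZ = −(-0.537647)(0.776801)(-622) − (-0.537647)(-0.629746)(-483) + (0.843170)(363) = 209.83 m.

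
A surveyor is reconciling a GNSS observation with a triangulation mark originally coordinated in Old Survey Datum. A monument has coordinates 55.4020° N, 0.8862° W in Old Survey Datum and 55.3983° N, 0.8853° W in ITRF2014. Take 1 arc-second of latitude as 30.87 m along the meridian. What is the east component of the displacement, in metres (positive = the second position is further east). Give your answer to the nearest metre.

ΔE = 57 m

Δφ = 55.3983° − 55.4020° = -0.0037°; Δλ = -0.8853° − -0.8862° = +0.0009°.
1° of latitude = 3600 × 30.87 = 111132 m.
ΔN = Δφ × 111132 = -411.2 m; ΔE = Δλ × 111132 × cos(55.4020°) = +0.0009 × 111132 × 0.567815 = 56.8 m.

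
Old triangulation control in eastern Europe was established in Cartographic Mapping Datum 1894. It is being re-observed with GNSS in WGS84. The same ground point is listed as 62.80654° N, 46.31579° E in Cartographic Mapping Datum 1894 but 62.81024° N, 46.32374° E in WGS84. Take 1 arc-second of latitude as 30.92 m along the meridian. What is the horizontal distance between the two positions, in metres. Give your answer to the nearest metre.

577 m

Δφ = 62.81024° − 62.80654° = +0.00370°; Δλ = 46.32374° − 46.31579° = +0.00795°.
1° of latitude = 3600 × 30.92 = 111312 m.
ΔN = Δφ × 111312 = 411.9 m; ΔE = Δλ × 111312 × cos(62.80654°) = +0.00795 × 111312 × 0.456996 = 404.4 m.
Distance = √(ΔE² + ΔN²) = √(404.4² + 411.9²) = 577.2 m.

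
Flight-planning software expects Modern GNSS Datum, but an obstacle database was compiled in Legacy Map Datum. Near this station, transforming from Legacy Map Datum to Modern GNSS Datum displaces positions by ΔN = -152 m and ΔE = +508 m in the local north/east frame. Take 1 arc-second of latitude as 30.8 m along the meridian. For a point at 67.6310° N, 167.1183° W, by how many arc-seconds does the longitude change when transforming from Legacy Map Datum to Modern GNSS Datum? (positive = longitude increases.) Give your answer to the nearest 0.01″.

At latitude 67.6310°, cos φ = 0.380570.
1″ of longitude at this latitude = 30.80 × cos φ = 11.7216 m, so Δλ = 508.0 / 11.7216 = 43.339″.

Δλ = 43.34″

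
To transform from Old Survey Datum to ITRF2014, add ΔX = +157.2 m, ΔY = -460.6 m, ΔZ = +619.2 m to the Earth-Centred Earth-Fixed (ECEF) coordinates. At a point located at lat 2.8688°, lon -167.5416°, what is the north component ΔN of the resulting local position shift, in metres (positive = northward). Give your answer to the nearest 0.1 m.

At φ = 2.8688°, λ = -167.5416°: sin φ = 0.050049, cos φ = 0.998747, sin λ = -0.215731, cos λ = -0.976453.
ΔN = −sin φ cos λ·ΔX − sin φ sin λ·ΔY + cos φ·ΔZ = −(0.050049)(-0.976453)(157.2) − (0.050049)(-0.215731)(-460.6) + (0.998747)(619.2) = 621.13 m.

ΔN = 621.1 m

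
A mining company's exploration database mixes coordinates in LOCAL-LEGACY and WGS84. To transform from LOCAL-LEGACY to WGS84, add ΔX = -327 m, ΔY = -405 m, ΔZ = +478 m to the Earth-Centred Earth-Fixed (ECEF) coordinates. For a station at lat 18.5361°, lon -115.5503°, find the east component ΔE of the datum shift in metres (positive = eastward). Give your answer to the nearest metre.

ΔE = -120 m

At φ = 18.5361°, λ = -115.5503°: sin φ = 0.317902, cos φ = 0.948124, sin λ = -0.902207, cos λ = -0.431303.
ΔE = −sin λ·ΔX + cos λ·ΔY = −(-0.902207)·(-327) + (-0.431303)·(-405) = -120.34 m.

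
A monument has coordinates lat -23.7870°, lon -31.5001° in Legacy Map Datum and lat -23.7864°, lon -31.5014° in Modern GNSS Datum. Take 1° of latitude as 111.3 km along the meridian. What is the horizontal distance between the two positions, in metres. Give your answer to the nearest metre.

Δφ = -23.7864° − -23.7870° = +0.0006°; Δλ = -31.5014° − -31.5001° = -0.0013°.
ΔN = Δφ × 111300 = 66.8 m; ΔE = Δλ × 111300 × cos(-23.7870°) = -0.0013 × 111300 × 0.915051 = -132.4 m.
Distance = √(ΔE² + ΔN²) = √((-132.4)² + 66.8²) = 148.3 m.

148 m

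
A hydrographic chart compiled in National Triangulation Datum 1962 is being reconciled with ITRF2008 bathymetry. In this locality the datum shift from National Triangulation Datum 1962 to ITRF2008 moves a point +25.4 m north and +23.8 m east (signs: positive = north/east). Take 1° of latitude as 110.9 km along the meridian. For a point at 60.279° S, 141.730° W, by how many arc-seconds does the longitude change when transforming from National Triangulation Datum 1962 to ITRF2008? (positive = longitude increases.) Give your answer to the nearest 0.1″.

At latitude -60.279°, cos φ = 0.495777.
1° of longitude at this latitude = 110.9 × cos φ = 54.98 km, so Δλ = 23.8 / 54981.7 = 0.0004329° = 1.558″.

Δλ = 1.6″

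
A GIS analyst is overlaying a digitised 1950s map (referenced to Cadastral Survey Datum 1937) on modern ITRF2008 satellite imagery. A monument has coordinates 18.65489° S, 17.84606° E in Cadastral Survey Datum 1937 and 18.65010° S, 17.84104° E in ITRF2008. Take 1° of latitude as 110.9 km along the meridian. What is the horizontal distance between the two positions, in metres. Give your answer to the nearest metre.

Δφ = -18.65010° − -18.65489° = +0.00479°; Δλ = 17.84104° − 17.84606° = -0.00502°.
ΔN = Δφ × 110900 = 531.2 m; ΔE = Δλ × 110900 × cos(-18.65489°) = -0.00502 × 110900 × 0.947462 = -527.5 m.
Distance = √(ΔE² + ΔN²) = √((-527.5)² + 531.2²) = 748.6 m.

749 m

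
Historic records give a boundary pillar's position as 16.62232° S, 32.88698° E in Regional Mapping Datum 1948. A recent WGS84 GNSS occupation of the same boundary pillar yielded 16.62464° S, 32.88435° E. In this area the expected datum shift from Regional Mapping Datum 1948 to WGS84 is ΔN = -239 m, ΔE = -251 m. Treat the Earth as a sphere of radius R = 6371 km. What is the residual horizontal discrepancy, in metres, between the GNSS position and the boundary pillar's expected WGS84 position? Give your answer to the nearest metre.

Observed coordinate differences: Δφ = -0.00232°, Δλ = -0.00263°.
Converting to metres (1° lat = 111195 m, cos φ = 0.958211): observed ΔN = -258.0 m, observed ΔE = -280.2 m.
Subtracting the expected shift leaves a residual of -258.0 − (-239) = -19.0 m north and -280.2 − (-251) = -29.2 m east.
Residual distance = √((-19.0)² + (-29.2)²) = 34.8 m.

35 m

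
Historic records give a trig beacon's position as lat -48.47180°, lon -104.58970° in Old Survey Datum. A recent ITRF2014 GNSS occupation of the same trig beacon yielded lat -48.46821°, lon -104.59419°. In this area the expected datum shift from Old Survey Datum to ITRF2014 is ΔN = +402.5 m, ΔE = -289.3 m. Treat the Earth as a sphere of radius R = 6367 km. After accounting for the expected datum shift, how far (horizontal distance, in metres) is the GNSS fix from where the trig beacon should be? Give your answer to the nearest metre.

42 m

Observed coordinate differences: Δφ = +0.00359°, Δλ = -0.00449°.
Converting to metres (1° lat = 111125 m, cos φ = 0.662989): observed ΔN = 398.9 m, observed ΔE = -330.8 m.
Subtracting the expected shift leaves a residual of 398.9 − (402.5) = -3.6 m north and -330.8 − (-289.3) = -41.5 m east.
Residual distance = √((-3.6)² + (-41.5)²) = 41.7 m.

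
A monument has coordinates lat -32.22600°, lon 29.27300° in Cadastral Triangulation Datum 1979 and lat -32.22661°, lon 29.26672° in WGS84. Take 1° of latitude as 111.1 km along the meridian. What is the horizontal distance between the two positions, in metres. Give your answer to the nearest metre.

594 m

Δφ = -32.22661° − -32.22600° = -0.00061°; Δλ = 29.26672° − 29.27300° = -0.00628°.
ΔN = Δφ × 111100 = -67.8 m; ΔE = Δλ × 111100 × cos(-32.22600°) = -0.00628 × 111100 × 0.845951 = -590.2 m.
Distance = √(ΔE² + ΔN²) = √((-590.2)² + (-67.8)²) = 594.1 m.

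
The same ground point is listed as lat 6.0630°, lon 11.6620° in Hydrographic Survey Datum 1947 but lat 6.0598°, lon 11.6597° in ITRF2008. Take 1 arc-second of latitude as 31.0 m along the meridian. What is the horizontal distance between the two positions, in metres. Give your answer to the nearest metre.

Δφ = 6.0598° − 6.0630° = -0.0032°; Δλ = 11.6597° − 11.6620° = -0.0023°.
1° of latitude = 3600 × 31.00 = 111600 m.
ΔN = Δφ × 111600 = -357.1 m; ΔE = Δλ × 111600 × cos(6.0630°) = -0.0023 × 111600 × 0.994406 = -255.2 m.
Distance = √(ΔE² + ΔN²) = √((-255.2)² + (-357.1)²) = 439.0 m.

439 m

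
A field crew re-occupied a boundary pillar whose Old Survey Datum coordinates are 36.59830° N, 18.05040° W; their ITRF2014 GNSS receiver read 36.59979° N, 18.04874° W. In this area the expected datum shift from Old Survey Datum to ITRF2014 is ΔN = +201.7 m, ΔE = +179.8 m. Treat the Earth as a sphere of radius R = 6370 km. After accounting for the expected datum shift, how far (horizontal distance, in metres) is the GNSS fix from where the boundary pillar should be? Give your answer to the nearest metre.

48 m

Observed coordinate differences: Δφ = +0.00149°, Δλ = +0.00166°.
Converting to metres (1° lat = 111177 m, cos φ = 0.802835): observed ΔN = 165.7 m, observed ΔE = 148.2 m.
Subtracting the expected shift leaves a residual of 165.7 − (201.7) = -36.0 m north and 148.2 − (179.8) = -31.6 m east.
Residual distance = √((-36.0)² + (-31.6)²) = 48.0 m.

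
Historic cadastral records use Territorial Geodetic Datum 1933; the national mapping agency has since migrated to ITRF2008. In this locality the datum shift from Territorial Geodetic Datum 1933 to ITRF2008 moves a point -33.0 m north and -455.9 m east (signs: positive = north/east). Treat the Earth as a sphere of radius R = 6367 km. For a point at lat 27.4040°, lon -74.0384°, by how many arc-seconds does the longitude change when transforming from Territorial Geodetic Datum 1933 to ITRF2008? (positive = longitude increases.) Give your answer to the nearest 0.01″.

Δλ = -16.64″

At latitude 27.4040°, cos φ = 0.887783.
One radian of longitude at latitude φ spans R cos φ, so Δλ = ΔE / (R cos φ) = -455.9 / (6367000 × 0.887783) = -8.0654e-05 rad = -16.636″.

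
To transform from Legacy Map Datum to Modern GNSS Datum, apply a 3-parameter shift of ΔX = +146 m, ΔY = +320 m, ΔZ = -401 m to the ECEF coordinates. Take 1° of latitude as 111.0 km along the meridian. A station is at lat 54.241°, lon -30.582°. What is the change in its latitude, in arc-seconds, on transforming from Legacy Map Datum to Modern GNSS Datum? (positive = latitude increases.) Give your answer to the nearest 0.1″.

Δφ = -6.6″

sin φ = 0.811482, cos φ = 0.584377, sin λ = -0.508771, cos λ = 0.860902.
North component: ΔN = −sin φ cos λ·ΔX − sin φ sin λ·ΔY + cos φ·ΔZ = −(0.811482)(0.860902)(146) − (0.811482)(-0.508771)(320) + (0.584377)(-401) = -204.22 m.
1° of latitude spans 111000 m, so Δφ = -204.22 / 111000 × 3600 = -6.623″.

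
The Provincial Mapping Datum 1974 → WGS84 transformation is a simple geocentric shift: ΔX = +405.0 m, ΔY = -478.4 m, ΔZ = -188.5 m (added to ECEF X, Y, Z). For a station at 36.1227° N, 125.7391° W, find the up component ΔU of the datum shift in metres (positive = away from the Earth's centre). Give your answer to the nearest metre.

The local up (radial) axis is (cos φ cos λ, cos φ sin λ, sin φ), giving ΔU = -191.082 + 313.660 − 111.124 = 11.45 m.

ΔU = 11 m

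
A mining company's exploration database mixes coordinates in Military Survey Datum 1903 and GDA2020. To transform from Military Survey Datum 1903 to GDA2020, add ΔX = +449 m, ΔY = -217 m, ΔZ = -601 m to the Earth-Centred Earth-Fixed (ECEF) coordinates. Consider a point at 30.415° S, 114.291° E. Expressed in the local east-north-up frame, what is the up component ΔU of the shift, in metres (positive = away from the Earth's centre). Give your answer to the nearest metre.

The local up (radial) axis is (cos φ cos λ, cos φ sin λ, sin φ), giving ΔU = -159.287 − 170.569 + 304.262 = -25.59 m.

ΔU = -26 m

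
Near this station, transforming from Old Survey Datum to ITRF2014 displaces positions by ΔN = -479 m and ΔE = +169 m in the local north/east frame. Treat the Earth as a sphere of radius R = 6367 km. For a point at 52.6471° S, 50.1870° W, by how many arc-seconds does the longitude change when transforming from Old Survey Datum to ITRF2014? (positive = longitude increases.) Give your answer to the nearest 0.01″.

Δλ = 9.02″

At latitude -52.6471°, cos φ = 0.606723.
One radian of longitude at latitude φ spans R cos φ, so Δλ = ΔE / (R cos φ) = 169.0 / (6367000 × 0.606723) = 4.3748e-05 rad = 9.024″.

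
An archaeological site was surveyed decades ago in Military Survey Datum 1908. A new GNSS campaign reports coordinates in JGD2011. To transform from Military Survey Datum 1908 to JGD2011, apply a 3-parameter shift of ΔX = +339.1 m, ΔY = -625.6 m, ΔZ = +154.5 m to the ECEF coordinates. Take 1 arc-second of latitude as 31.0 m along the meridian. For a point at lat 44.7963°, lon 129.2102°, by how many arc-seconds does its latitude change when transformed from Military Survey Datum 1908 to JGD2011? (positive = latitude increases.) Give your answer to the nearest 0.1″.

Δφ = 19.4″

sin φ = 0.704588, cos φ = 0.709616, sin λ = 0.774832, cos λ = -0.632167.
North component: ΔN = −sin φ cos λ·ΔX − sin φ sin λ·ΔY + cos φ·ΔZ = −(0.704588)(-0.632167)(339.1) − (0.704588)(0.774832)(-625.6) + (0.709616)(154.5) = 602.22 m.
1° of latitude spans 3600 × 31.00 = 111600 m, so Δφ = 602.22 / 111600 × 3600 = 19.426″.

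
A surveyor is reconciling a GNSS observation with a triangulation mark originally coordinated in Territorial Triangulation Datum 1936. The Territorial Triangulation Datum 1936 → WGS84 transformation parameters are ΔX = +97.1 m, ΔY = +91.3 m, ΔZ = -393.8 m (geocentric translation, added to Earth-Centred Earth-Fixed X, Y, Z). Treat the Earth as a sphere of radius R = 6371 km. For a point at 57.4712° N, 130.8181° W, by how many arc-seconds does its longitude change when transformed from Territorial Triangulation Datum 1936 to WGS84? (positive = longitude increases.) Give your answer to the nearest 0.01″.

sin φ = 0.843121, cos φ = 0.537723, sin λ = -0.756789, cos λ = -0.653660.
East component: ΔE = −sin λ·ΔX + cos λ·ΔY = −(-0.756789)(97.1) + (-0.653660)(91.3) = 13.81 m.
1° of latitude spans πR/180 = 111195 m; at latitude φ, 1° of longitude spans that × cos φ = 59792.1 m, so Δλ = 13.81 / 59792.1 × 3600 = 0.831″.

Δλ = 0.83″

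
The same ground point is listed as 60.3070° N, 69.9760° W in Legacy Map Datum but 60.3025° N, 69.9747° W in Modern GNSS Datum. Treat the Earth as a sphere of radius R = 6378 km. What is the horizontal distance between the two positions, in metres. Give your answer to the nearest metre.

Δφ = 60.3025° − 60.3070° = -0.0045°; Δλ = -69.9747° − -69.9760° = +0.0013°.
1° along a meridian = πR/180 = 111317 m.
ΔN = Δφ × 111317 = -500.9 m; ΔE = Δλ × 111317 × cos(60.3070°) = +0.0013 × 111317 × 0.495353 = 71.7 m.
Distance = √(ΔE² + ΔN²) = √(71.7² + (-500.9)²) = 506.0 m.

506 m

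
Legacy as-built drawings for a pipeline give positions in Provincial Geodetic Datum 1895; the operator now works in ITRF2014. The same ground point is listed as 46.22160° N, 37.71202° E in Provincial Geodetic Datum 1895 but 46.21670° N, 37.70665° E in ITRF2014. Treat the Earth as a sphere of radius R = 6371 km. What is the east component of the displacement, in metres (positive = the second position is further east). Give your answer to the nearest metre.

ΔE = -413 m

Δφ = 46.21670° − 46.22160° = -0.00490°; Δλ = 37.70665° − 37.71202° = -0.00537°.
1° along a meridian = πR/180 = 111195 m.
ΔN = Δφ × 111195 = -544.9 m; ΔE = Δλ × 111195 × cos(46.22160°) = -0.00537 × 111195 × 0.691871 = -413.1 m.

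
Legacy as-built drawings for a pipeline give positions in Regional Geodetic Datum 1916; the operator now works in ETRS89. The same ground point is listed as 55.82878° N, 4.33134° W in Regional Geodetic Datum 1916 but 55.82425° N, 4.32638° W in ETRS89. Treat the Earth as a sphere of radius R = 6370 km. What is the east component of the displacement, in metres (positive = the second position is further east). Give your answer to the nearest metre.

Δφ = 55.82425° − 55.82878° = -0.00453°; Δλ = -4.32638° − -4.33134° = +0.00496°.
1° along a meridian = πR/180 = 111177 m.
ΔN = Δφ × 111177 = -503.6 m; ΔE = Δλ × 111177 × cos(55.82878°) = +0.00496 × 111177 × 0.561668 = 309.7 m.

ΔE = 310 m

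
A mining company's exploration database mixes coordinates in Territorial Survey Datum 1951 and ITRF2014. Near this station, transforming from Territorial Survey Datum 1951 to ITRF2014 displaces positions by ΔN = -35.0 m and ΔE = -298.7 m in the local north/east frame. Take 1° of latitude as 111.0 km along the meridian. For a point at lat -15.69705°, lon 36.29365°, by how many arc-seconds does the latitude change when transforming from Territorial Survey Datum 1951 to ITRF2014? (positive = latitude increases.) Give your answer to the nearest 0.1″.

1° of latitude = 111.0 km, so Δφ = -35.0 / 111000 = -0.0003153° = -1.135″.

Δφ = -1.1″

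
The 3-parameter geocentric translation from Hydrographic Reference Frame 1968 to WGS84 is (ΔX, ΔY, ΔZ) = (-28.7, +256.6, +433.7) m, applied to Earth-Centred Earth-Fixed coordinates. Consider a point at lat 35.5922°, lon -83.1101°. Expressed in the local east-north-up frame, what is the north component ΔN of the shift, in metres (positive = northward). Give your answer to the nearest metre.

ΔN = 503 m

At φ = 35.5922°, λ = -83.1101°: sin φ = 0.582012, cos φ = 0.813180, sin λ = -0.992779, cos λ = 0.119962.
ΔN = −sin φ cos λ·ΔX − sin φ sin λ·ΔY + cos φ·ΔZ = −(0.582012)(0.119962)(-28.7) − (0.582012)(-0.992779)(256.6) + (0.813180)(433.7) = 502.95 m.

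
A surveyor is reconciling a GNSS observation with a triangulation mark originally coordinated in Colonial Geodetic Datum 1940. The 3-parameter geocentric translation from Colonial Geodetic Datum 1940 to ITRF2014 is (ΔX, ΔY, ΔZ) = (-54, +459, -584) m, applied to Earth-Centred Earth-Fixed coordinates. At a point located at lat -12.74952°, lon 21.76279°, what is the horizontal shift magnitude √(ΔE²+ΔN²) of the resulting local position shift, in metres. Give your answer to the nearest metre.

703 m

At φ = -12.74952°, λ = 21.76279°: sin φ = -0.220689, cos φ = 0.975344, sin λ = 0.370765, cos λ = 0.928727.
ΔE = −sin λ·ΔX + cos λ·ΔY = −(0.370765)·(-54) + (0.928727)·(459) = 446.31 m.
ΔN = −sin φ cos λ·ΔX − sin φ sin λ·ΔY + cos φ·ΔZ = −(-0.220689)(0.928727)(-54) − (-0.220689)(0.370765)(459) + (0.975344)(-584) = -543.11 m.
Horizontal magnitude = √(ΔE² + ΔN²) = √(446.31² + (-543.11)²) = 702.97 m.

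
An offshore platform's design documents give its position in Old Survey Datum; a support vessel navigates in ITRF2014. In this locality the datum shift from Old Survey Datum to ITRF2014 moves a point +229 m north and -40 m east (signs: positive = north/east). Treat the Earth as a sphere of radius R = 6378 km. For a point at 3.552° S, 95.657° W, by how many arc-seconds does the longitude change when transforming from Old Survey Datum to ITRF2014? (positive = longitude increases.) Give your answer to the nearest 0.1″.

At latitude -3.552°, cos φ = 0.998079.
One radian of longitude at latitude φ spans R cos φ, so Δλ = ΔE / (R cos φ) = -40.0 / (6378000 × 0.998079) = -6.2836e-06 rad = -1.296″.

Δλ = -1.3″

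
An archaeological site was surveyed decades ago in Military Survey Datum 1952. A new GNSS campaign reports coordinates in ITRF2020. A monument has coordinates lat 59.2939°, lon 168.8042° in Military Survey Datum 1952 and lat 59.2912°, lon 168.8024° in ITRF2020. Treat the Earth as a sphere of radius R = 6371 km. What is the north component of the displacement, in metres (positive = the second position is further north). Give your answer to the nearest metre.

ΔN = -300 m

Δφ = 59.2912° − 59.2939° = -0.0027°; Δλ = 168.8024° − 168.8042° = -0.0018°.
1° along a meridian = πR/180 = 111195 m.
ΔN = Δφ × 111195 = -300.2 m; ΔE = Δλ × 111195 × cos(59.2939°) = -0.0018 × 111195 × 0.510634 = -102.2 m.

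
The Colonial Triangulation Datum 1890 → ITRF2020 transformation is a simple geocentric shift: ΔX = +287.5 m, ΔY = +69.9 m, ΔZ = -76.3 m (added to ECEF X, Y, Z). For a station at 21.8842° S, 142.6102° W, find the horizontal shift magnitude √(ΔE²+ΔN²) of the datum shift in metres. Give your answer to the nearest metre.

209 m

The local east axis at (φ, λ) is (−sin λ, cos λ, 0), so ΔE = −sin(-142.6102°)·287.5 + cos(-142.6102°)·69.9 = 119.04 m.
The local north axis is (−sin φ cos λ, −sin φ sin λ, cos φ), giving ΔN = -85.141 − 15.821 − 70.802 = -171.76 m.
Horizontal magnitude = √(ΔE² + ΔN²) = √(119.04² + (-171.76)²) = 208.98 m.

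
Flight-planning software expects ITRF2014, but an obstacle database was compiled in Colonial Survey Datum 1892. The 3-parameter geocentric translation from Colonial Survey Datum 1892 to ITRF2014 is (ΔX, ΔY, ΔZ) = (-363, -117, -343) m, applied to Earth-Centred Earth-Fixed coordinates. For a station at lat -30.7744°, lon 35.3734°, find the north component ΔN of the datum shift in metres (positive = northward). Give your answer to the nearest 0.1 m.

The local north axis is (−sin φ cos λ, −sin φ sin λ, cos φ), giving ΔN = -151.445 − 34.655 − 294.702 = -480.80 m.

ΔN = -480.8 m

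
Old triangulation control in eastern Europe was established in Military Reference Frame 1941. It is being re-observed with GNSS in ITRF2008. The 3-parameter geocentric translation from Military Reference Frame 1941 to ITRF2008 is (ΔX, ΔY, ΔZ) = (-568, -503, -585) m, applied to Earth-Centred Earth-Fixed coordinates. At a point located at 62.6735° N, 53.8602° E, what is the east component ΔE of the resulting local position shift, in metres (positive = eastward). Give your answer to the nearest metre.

The local east axis at (φ, λ) is (−sin λ, cos λ, 0), so ΔE = −sin(53.8602°)·(-568) + cos(53.8602°)·(-503) = 162.06 m.

ΔE = 162 m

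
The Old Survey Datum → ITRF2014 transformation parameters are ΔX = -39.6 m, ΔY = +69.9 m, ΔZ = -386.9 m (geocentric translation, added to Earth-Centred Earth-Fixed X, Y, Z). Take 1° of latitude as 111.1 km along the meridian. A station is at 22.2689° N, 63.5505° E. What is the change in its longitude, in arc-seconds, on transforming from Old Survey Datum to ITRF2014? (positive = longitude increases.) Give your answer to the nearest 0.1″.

Δλ = 2.3″

sin φ = 0.378954, cos φ = 0.925416, sin λ = 0.895327, cos λ = 0.445409.
East component: ΔE = −sin λ·ΔX + cos λ·ΔY = −(0.895327)(-39.6) + (0.445409)(69.9) = 66.59 m.
1° of latitude spans 111100 m; at latitude φ, 1° of longitude spans that × cos φ = 102813.7 m, so Δλ = 66.59 / 102813.7 × 3600 = 2.332″.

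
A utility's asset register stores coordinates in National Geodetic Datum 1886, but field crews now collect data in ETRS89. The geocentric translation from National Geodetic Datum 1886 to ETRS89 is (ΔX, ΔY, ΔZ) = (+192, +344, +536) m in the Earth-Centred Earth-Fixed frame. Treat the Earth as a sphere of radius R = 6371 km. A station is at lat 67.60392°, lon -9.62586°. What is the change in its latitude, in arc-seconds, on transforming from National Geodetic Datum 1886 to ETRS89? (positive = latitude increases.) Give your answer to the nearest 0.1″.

sin φ = 0.924572, cos φ = 0.381007, sin λ = -0.167214, cos λ = 0.985921.
North component: ΔN = −sin φ cos λ·ΔX − sin φ sin λ·ΔY + cos φ·ΔZ = −(0.924572)(0.985921)(192) − (0.924572)(-0.167214)(344) + (0.381007)(536) = 82.38 m.
1° of latitude spans πR/180 = 111195 m, so Δφ = 82.38 / 111195 × 3600 = 2.667″.

Δφ = 2.7″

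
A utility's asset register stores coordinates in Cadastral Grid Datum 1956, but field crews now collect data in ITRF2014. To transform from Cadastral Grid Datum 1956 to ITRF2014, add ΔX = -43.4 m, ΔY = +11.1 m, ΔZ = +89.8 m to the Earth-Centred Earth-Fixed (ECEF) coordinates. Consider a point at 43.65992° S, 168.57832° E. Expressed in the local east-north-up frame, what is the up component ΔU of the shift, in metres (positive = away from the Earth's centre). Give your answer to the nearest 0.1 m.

ΔU = -29.6 m

At φ = -43.65992°, λ = 168.57832°: sin φ = -0.690377, cos φ = 0.723450, sin λ = 0.198028, cos λ = -0.980196.
ΔU = cos φ cos λ·ΔX + cos φ sin λ·ΔY + sin φ·ΔZ = (0.723450)(-0.980196)(-43.4) + (0.723450)(0.198028)(11.1) + (-0.690377)(89.8) = -29.63 m.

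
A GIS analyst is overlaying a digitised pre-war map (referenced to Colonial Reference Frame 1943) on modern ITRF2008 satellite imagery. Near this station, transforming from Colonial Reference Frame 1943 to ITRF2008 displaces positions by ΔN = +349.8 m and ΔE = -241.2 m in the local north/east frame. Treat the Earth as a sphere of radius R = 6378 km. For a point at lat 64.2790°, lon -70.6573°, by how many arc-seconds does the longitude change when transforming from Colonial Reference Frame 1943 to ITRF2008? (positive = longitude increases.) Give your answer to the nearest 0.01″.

At latitude 64.2790°, cos φ = 0.433989.
One radian of longitude at latitude φ spans R cos φ, so Δλ = ΔE / (R cos φ) = -241.2 / (6378000 × 0.433989) = -8.7139e-05 rad = -17.974″.

Δλ = -17.97″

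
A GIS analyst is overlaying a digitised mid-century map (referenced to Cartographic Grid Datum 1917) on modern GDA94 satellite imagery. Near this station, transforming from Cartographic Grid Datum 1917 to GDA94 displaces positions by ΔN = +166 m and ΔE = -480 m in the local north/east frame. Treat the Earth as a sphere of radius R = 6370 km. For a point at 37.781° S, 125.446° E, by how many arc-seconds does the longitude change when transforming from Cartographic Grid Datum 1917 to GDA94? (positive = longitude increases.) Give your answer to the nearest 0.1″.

At latitude -37.781°, cos φ = 0.790358.
One radian of longitude at latitude φ spans R cos φ, so Δλ = ΔE / (R cos φ) = -480.0 / (6370000 × 0.790358) = -9.5341e-05 rad = -19.665″.

Δλ = -19.7″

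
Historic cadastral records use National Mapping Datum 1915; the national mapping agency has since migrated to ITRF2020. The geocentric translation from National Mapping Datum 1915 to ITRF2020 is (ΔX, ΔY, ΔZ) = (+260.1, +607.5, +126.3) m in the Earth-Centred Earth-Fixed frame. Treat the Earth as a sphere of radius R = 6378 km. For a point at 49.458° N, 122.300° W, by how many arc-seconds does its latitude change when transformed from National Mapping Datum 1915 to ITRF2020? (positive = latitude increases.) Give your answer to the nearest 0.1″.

Δφ = 18.7″

sin φ = 0.759930, cos φ = 0.650005, sin λ = -0.845262, cos λ = -0.534352.
North component: ΔN = −sin φ cos λ·ΔX − sin φ sin λ·ΔY + cos φ·ΔZ = −(0.759930)(-0.534352)(260.1) − (0.759930)(-0.845262)(607.5) + (0.650005)(126.3) = 577.94 m.
1° of latitude spans πR/180 = 111317 m, so Δφ = 577.94 / 111317 × 3600 = 18.690″.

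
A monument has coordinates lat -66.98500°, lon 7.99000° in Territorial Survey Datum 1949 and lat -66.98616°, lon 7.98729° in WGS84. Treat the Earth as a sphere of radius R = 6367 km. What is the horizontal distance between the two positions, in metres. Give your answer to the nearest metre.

175 m

Δφ = -66.98616° − -66.98500° = -0.00116°; Δλ = 7.98729° − 7.99000° = -0.00271°.
1° along a meridian = πR/180 = 111125 m.
ΔN = Δφ × 111125 = -128.9 m; ΔE = Δλ × 111125 × cos(-66.98500°) = -0.00271 × 111125 × 0.390972 = -117.7 m.
Distance = √(ΔE² + ΔN²) = √((-117.7)² + (-128.9)²) = 174.6 m.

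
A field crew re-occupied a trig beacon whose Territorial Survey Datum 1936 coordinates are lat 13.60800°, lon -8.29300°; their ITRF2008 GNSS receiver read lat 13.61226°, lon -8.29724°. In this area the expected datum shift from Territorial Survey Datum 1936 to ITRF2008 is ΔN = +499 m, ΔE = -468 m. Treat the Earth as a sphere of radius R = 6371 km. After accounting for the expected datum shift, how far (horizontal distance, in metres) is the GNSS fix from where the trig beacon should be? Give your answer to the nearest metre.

27 m

Observed coordinate differences: Δφ = +0.00426°, Δλ = -0.00424°.
Converting to metres (1° lat = 111195 m, cos φ = 0.971928): observed ΔN = 473.7 m, observed ΔE = -458.2 m.
Subtracting the expected shift leaves a residual of 473.7 − (499) = -25.3 m north and -458.2 − (-468) = 9.8 m east.
Residual distance = √((-25.3)² + 9.8²) = 27.1 m.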